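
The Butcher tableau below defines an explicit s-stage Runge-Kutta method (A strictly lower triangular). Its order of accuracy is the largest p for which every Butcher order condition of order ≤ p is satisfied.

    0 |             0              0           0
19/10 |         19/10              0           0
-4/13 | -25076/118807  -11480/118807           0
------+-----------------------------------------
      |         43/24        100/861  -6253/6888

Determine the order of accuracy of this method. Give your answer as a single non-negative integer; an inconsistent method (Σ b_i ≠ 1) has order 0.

b = (43/24, 100/861, -6253/6888)
c = (0, 19/10, -4/13)
Ac = (0, 0, -1148/6253)
Σ b_i: 43/24·1 + 100/861·1 + (-6253/6888)·1 = 1 ✓
b·c: 100/861·19/10 + (-6253/6888)·(-4/13) = 1/2 ✓
b·c²: 100/861·361/100 + (-6253/6888)·16/169 = 1/3 ✓
b·Ac: (-6253/6888)·(-1148/6253) = 1/6 ✓; 3 stages ⇒ order 3.

3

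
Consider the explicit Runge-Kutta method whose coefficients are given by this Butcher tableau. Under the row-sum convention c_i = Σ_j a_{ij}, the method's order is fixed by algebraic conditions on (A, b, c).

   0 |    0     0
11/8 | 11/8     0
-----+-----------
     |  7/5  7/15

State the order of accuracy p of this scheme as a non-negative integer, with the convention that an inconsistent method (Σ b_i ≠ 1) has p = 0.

0

b = (7/5, 7/15)
c = (0, 11/8)
Σ b_i: 7/5·1 + 7/15·1 = 28/15 ≠ 1 ⇒ order 0.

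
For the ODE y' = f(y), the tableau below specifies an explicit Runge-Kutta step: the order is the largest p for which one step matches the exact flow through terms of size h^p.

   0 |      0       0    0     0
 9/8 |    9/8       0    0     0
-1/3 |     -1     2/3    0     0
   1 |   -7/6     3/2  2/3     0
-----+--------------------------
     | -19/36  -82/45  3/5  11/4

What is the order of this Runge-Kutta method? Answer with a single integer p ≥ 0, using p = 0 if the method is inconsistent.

b = (-19/36, -82/45, 3/5, 11/4)
c = (0, 9/8, -1/3, 1)
Ac = (0, 0, 3/4, 211/144)
Σ b_i: (-19/36)·1 + (-82/45)·1 + 3/5·1 + 11/4·1 = 1 ✓
b·c: (-82/45)·9/8 + 3/5·(-1/3) + 11/4·1 = 1/2 ✓
b·c²: (-82/45)·81/64 + 3/5·1/9 + 11/4·1 = 49/96 ≠ 1/3 ⇒ order 2.
b·Ac: 3/5·3/4 + 11/4·211/144 = 12901/2880 ≠ 1/6

2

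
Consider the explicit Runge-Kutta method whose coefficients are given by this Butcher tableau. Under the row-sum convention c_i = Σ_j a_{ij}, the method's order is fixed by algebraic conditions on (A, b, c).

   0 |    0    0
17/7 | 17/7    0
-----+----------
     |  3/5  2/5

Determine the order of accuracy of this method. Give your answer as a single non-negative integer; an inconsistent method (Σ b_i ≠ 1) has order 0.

b = (3/5, 2/5)
c = (0, 17/7)
Σ b_i: 3/5·1 + 2/5·1 = 1 ✓
b·c: 2/5·17/7 = 34/35 ≠ 1/2 ⇒ order 1.

1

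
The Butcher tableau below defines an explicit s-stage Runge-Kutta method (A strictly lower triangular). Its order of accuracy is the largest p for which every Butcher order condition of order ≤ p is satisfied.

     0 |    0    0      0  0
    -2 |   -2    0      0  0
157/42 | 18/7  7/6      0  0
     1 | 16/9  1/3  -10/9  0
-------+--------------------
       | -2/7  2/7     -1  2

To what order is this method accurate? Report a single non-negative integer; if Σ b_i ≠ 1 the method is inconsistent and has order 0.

b = (-2/7, 2/7, -1, 2)
c = (0, -2, 157/42, 1)
Ac = (0, 0, -7/3, -911/189)
Σ b_i: (-2/7)·1 + 2/7·1 + (-1)·1 + 2·1 = 1 ✓
b·c: 2/7·(-2) + (-1)·157/42 + 2·1 = -97/42 ≠ 1/2 ⇒ order 1.

1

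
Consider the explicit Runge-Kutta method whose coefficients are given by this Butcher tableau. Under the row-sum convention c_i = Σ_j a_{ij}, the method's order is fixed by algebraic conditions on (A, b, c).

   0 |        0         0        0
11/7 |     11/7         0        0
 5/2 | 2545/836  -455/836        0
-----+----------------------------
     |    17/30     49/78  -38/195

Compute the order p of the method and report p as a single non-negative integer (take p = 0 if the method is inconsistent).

b = (17/30, 49/78, -38/195)
c = (0, 11/7, 5/2)
Ac = (0, 0, -65/76)
Σ b_i: 17/30·1 + 49/78·1 + (-38/195)·1 = 1 ✓
b·c: 49/78·11/7 + (-38/195)·5/2 = 1/2 ✓
b·c²: 49/78·121/49 + (-38/195)·25/4 = 1/3 ✓
b·Ac: (-38/195)·(-65/76) = 1/6 ✓; 3 stages ⇒ order 3.

3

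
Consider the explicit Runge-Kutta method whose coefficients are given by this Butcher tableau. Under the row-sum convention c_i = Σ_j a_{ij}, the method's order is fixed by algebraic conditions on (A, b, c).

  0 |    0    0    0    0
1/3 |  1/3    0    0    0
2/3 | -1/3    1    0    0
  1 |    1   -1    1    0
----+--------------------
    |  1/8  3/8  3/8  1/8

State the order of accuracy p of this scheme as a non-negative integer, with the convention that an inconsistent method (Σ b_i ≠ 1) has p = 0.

4

b = (1/8, 3/8, 3/8, 1/8)
c = (0, 1/3, 2/3, 1)
Ac = (0, 0, 1/3, 1/3)
Σ b_i: 1/8·1 + 3/8·1 + 3/8·1 + 1/8·1 = 1 ✓
b·c: 3/8·1/3 + 3/8·2/3 + 1/8·1 = 1/2 ✓
b·c²: 3/8·1/9 + 3/8·4/9 + 1/8·1 = 1/3 ✓
b·Ac: 3/8·1/3 + 1/8·1/3 = 1/6 ✓
b·c³: 3/8·1/27 + 3/8·8/27 + 1/8·1 = 1/4 ✓
b·(c∘Ac): 3/8·2/9 + 1/8·1/3 = 1/8 ✓
b·Ac²: 3/8·1/9 + 1/8·1/3 = 1/12 ✓
b·A²c: 1/8·1/3 = 1/24 ✓; 4 stages ⇒ order 4.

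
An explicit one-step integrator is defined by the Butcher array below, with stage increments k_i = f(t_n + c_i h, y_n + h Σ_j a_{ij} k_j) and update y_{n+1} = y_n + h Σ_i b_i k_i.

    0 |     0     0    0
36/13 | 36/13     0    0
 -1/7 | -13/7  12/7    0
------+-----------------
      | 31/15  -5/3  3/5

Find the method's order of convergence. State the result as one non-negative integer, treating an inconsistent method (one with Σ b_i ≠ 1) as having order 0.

1

b = (31/15, -5/3, 3/5)
c = (0, 36/13, -1/7)
Ac = (0, 0, 432/91)
Σ b_i: 31/15·1 + (-5/3)·1 + 3/5·1 = 1 ✓
b·c: (-5/3)·36/13 + 3/5·(-1/7) = -2139/455 ≠ 1/2 ⇒ order 1.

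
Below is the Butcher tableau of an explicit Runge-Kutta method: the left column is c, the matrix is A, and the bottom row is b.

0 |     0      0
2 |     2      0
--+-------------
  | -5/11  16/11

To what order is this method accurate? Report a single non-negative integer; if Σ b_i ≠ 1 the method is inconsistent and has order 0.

b = (-5/11, 16/11)
c = (0, 2)
Σ b_i: (-5/11)·1 + 16/11·1 = 1 ✓
b·c: 16/11·2 = 32/11 ≠ 1/2 ⇒ order 1.

1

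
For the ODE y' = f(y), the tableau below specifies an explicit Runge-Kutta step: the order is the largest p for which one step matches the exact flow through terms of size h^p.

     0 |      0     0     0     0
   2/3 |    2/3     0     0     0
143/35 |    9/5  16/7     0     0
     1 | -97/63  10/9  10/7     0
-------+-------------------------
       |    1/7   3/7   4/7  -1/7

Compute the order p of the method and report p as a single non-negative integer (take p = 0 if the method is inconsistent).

1

b = (1/7, 3/7, 4/7, -1/7)
c = (0, 2/3, 143/35, 1)
Ac = (0, 0, 32/21, 8702/1323)
Σ b_i: 1/7·1 + 3/7·1 + 4/7·1 + (-1/7)·1 = 1 ✓
b·c: 3/7·2/3 + 4/7·143/35 + (-1/7)·1 = 607/245 ≠ 1/2 ⇒ order 1.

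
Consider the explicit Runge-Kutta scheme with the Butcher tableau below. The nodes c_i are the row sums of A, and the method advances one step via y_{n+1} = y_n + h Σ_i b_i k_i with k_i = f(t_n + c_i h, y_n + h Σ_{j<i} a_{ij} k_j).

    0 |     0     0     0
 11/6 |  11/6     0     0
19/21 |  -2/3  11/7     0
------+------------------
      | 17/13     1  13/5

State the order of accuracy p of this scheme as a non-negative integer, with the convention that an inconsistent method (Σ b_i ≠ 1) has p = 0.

b = (17/13, 1, 13/5)
c = (0, 11/6, 19/21)
Ac = (0, 0, 121/42)
Σ b_i: 17/13·1 + 1·1 + 13/5·1 = 319/65 ≠ 1 ⇒ order 0.

0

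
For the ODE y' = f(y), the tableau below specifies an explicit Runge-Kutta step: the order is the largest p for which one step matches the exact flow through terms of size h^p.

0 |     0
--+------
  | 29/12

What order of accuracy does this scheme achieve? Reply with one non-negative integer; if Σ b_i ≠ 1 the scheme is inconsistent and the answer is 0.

0

b = (29/12)
c = (0)
Σ b_i: 29/12·1 = 29/12 ≠ 1 ⇒ order 0.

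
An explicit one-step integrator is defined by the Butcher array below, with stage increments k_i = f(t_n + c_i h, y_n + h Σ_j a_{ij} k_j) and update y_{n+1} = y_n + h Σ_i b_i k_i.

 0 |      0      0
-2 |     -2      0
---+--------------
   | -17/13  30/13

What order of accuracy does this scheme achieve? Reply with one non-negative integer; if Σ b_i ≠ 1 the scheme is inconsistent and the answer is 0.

1

b = (-17/13, 30/13)
c = (0, -2)
Σ b_i: (-17/13)·1 + 30/13·1 = 1 ✓
b·c: 30/13·(-2) = -60/13 ≠ 1/2 ⇒ order 1.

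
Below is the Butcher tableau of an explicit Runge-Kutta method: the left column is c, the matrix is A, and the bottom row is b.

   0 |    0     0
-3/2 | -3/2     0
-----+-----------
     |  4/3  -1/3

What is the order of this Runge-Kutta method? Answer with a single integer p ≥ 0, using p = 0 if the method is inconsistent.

b = (4/3, -1/3)
c = (0, -3/2)
Σ b_i: 4/3·1 + (-1/3)·1 = 1 ✓
b·c: (-1/3)·(-3/2) = 1/2 ✓; 2 stages ⇒ order 2.

2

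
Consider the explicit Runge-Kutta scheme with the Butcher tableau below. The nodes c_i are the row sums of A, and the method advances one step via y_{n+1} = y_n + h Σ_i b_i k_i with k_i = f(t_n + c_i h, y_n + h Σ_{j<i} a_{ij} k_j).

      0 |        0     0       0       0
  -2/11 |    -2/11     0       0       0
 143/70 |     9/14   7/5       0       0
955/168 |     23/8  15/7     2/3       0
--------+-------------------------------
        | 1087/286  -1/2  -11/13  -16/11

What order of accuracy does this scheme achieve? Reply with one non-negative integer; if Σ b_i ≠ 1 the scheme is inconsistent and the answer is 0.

1

b = (1087/286, -1/2, -11/13, -16/11)
c = (0, -2/11, 143/70, 955/168)
Ac = (0, 0, -14/55, 1123/1155)
Σ b_i: 1087/286·1 + (-1/2)·1 + (-11/13)·1 + (-16/11)·1 = 1 ✓
b·c: (-1/2)·(-2/11) + (-11/13)·143/70 + (-16/11)·955/168 = -3269/330 ≠ 1/2 ⇒ order 1.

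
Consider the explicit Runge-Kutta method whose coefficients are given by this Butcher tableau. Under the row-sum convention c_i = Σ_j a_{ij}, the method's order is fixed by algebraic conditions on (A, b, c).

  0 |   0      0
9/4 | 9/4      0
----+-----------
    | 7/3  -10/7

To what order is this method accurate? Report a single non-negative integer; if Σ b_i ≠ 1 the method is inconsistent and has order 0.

b = (7/3, -10/7)
c = (0, 9/4)
Σ b_i: 7/3·1 + (-10/7)·1 = 19/21 ≠ 1 ⇒ order 0.

0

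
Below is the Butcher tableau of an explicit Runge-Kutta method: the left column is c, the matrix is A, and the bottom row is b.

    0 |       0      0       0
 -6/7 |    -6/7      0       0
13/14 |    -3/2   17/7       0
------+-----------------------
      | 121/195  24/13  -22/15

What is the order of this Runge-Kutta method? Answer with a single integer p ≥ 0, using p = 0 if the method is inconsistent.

b = (121/195, 24/13, -22/15)
c = (0, -6/7, 13/14)
Ac = (0, 0, -102/49)
Σ b_i: 121/195·1 + 24/13·1 + (-22/15)·1 = 1 ✓
b·c: 24/13·(-6/7) + (-22/15)·13/14 = -4019/1365 ≠ 1/2 ⇒ order 1.

1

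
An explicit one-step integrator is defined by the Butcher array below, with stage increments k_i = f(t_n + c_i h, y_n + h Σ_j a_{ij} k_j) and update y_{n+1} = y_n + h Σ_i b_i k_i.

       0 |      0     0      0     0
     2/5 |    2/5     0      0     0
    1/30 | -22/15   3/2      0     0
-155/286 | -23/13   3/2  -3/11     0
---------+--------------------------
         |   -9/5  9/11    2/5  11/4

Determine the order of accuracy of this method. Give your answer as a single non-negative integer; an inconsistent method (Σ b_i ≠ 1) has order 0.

b = (-9/5, 9/11, 2/5, 11/4)
c = (0, 2/5, 1/30, -155/286)
Ac = (0, 0, 3/5, 13/22)
Σ b_i: (-9/5)·1 + 9/11·1 + 2/5·1 + 11/4·1 = 477/220 ≠ 1 ⇒ order 0.

0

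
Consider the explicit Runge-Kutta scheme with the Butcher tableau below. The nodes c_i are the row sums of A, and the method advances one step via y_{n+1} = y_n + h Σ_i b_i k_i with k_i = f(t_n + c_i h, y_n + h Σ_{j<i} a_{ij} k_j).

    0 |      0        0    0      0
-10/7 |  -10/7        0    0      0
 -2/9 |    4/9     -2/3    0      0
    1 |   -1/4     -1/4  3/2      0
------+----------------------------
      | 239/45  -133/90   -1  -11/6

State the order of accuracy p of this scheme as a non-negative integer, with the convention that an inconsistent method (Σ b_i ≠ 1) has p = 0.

2

b = (239/45, -133/90, -1, -11/6)
c = (0, -10/7, -2/9, 1)
Ac = (0, 0, 20/21, 1/42)
Σ b_i: 239/45·1 + (-133/90)·1 + (-1)·1 + (-11/6)·1 = 1 ✓
b·c: (-133/90)·(-10/7) + (-1)·(-2/9) + (-11/6)·1 = 1/2 ✓
b·c²: (-133/90)·100/49 + (-1)·4/81 + (-11/6)·1 = -5555/1134 ≠ 1/3 ⇒ order 2.
b·Ac: (-1)·20/21 + (-11/6)·1/42 = -251/252 ≠ 1/6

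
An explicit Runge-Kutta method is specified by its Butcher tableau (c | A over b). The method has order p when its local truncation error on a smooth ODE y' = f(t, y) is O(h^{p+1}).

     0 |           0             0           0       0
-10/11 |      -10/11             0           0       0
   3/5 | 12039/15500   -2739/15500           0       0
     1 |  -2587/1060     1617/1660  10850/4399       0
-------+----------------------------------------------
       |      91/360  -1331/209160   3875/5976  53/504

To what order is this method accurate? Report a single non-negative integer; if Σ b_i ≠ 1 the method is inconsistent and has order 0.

4

b = (91/360, -1331/209160, 3875/5976, 53/504)
c = (0, -10/11, 3/5, 1)
Ac = (0, 0, 249/1550, 63/106)
Σ b_i: 91/360·1 + (-1331/209160)·1 + 3875/5976·1 + 53/504·1 = 1 ✓
b·c: (-1331/209160)·(-10/11) + 3875/5976·3/5 + 53/504·1 = 1/2 ✓
b·c²: (-1331/209160)·100/121 + 3875/5976·9/25 + 53/504·1 = 1/3 ✓
b·Ac: 3875/5976·249/1550 + 53/504·63/106 = 1/6 ✓
b·c³: (-1331/209160)·(-1000/1331) + 3875/5976·27/125 + 53/504·1 = 1/4 ✓
b·(c∘Ac): 3875/5976·747/7750 + 53/504·63/106 = 1/8 ✓
b·Ac²: 3875/5976·(-249/1705) + 53/504·987/583 = 1/12 ✓
b·A²c: 53/504·21/53 = 1/24 ✓; 4 stages ⇒ order 4.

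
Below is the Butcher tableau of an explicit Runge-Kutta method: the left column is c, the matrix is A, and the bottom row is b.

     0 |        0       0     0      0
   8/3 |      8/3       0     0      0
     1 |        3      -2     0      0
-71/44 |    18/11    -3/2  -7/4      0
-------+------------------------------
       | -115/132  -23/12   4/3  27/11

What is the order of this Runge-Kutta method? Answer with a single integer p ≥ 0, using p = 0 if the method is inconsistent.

b = (-115/132, -23/12, 4/3, 27/11)
c = (0, 8/3, 1, -71/44)
Ac = (0, 0, -16/3, -23/4)
Σ b_i: (-115/132)·1 + (-23/12)·1 + 4/3·1 + 27/11·1 = 1 ✓
b·c: (-23/12)·8/3 + 4/3·1 + 27/11·(-71/44) = -33709/4356 ≠ 1/2 ⇒ order 1.

1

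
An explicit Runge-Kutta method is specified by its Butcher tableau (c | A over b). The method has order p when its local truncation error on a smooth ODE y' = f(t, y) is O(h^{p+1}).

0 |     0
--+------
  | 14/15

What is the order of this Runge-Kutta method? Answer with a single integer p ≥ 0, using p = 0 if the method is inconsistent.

b = (14/15)
c = (0)
Σ b_i: 14/15·1 = 14/15 ≠ 1 ⇒ order 0.

0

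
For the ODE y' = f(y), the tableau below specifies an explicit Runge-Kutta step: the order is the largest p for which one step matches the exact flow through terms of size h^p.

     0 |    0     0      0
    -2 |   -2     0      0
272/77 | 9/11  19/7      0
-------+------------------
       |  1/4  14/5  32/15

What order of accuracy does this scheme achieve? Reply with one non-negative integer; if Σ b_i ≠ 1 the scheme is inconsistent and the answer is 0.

0

b = (1/4, 14/5, 32/15)
c = (0, -2, 272/77)
Ac = (0, 0, -38/7)
Σ b_i: 1/4·1 + 14/5·1 + 32/15·1 = 311/60 ≠ 1 ⇒ order 0.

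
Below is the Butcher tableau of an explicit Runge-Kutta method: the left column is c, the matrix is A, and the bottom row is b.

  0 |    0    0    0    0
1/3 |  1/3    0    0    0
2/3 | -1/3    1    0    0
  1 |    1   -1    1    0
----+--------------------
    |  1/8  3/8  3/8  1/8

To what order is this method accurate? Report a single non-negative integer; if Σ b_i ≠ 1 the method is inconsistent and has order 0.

4

b = (1/8, 3/8, 3/8, 1/8)
c = (0, 1/3, 2/3, 1)
Ac = (0, 0, 1/3, 1/3)
Σ b_i: 1/8·1 + 3/8·1 + 3/8·1 + 1/8·1 = 1 ✓
b·c: 3/8·1/3 + 3/8·2/3 + 1/8·1 = 1/2 ✓
b·c²: 3/8·1/9 + 3/8·4/9 + 1/8·1 = 1/3 ✓
b·Ac: 3/8·1/3 + 1/8·1/3 = 1/6 ✓
b·c³: 3/8·1/27 + 3/8·8/27 + 1/8·1 = 1/4 ✓
b·(c∘Ac): 3/8·2/9 + 1/8·1/3 = 1/8 ✓
b·Ac²: 3/8·1/9 + 1/8·1/3 = 1/12 ✓
b·A²c: 1/8·1/3 = 1/24 ✓; 4 stages ⇒ order 4.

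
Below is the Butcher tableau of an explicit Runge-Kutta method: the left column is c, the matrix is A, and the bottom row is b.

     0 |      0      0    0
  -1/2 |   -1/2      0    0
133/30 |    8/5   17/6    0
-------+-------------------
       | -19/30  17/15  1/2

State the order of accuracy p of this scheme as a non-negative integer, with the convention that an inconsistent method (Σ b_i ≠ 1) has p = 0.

1

b = (-19/30, 17/15, 1/2)
c = (0, -1/2, 133/30)
Ac = (0, 0, -17/12)
Σ b_i: (-19/30)·1 + 17/15·1 + 1/2·1 = 1 ✓
b·c: 17/15·(-1/2) + 1/2·133/30 = 33/20 ≠ 1/2 ⇒ order 1.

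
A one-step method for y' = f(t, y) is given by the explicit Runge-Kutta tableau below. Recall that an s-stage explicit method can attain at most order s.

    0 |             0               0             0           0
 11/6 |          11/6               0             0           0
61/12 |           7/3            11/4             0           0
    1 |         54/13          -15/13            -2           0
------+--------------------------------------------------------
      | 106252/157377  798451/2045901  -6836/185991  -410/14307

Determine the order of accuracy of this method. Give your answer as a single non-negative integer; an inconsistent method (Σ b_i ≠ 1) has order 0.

b = (106252/157377, 798451/2045901, -6836/185991, -410/14307)
c = (0, 11/6, 61/12, 1)
Ac = (0, 0, 121/24, -479/39)
Σ b_i: 106252/157377·1 + 798451/2045901·1 + (-6836/185991)·1 + (-410/14307)·1 = 1 ✓
b·c: 798451/2045901·11/6 + (-6836/185991)·61/12 + (-410/14307)·1 = 1/2 ✓
b·c²: 798451/2045901·121/36 + (-6836/185991)·3721/144 + (-410/14307)·1 = 1/3 ✓
b·Ac: (-6836/185991)·121/24 + (-410/14307)·(-479/39) = 1/6 ✓
b·c³: 798451/2045901·1331/216 + (-6836/185991)·226981/1728 + (-410/14307)·1 = -5050973/2060208 ≠ 1/4 ⇒ order 3.
b·(c∘Ac): (-6836/185991)·7381/288 + (-410/14307)·(-479/39) = -7900769/13391352 ≠ 1/8
b·Ac²: (-6836/185991)·1331/144 + (-410/14307)·(-52003/936) = 53756/42921 ≠ 1/12
b·A²c: (-410/14307)·(-121/12) = 24805/85842 ≠ 1/24

3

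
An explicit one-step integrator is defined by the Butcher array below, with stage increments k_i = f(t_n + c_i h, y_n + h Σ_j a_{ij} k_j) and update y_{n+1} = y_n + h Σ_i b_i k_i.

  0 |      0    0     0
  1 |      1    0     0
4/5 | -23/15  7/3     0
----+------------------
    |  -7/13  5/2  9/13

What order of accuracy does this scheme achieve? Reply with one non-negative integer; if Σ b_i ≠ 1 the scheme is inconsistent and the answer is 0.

0

b = (-7/13, 5/2, 9/13)
c = (0, 1, 4/5)
Ac = (0, 0, 7/3)
Σ b_i: (-7/13)·1 + 5/2·1 + 9/13·1 = 69/26 ≠ 1 ⇒ order 0.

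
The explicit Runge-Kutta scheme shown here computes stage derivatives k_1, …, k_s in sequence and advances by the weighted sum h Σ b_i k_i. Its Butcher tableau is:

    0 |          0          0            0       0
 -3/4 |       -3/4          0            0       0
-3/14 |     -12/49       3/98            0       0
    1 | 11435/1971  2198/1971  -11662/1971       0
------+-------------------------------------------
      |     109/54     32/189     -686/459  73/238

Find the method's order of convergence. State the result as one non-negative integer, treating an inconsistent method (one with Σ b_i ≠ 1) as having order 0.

4

b = (109/54, 32/189, -686/459, 73/238)
c = (0, -3/4, -3/14, 1)
Ac = (0, 0, -9/392, 63/146)
Σ b_i: 109/54·1 + 32/189·1 + (-686/459)·1 + 73/238·1 = 1 ✓
b·c: 32/189·(-3/4) + (-686/459)·(-3/14) + 73/238·1 = 1/2 ✓
b·c²: 32/189·9/16 + (-686/459)·9/196 + 73/238·1 = 1/3 ✓
b·Ac: (-686/459)·(-9/392) + 73/238·63/146 = 1/6 ✓
b·c³: 32/189·(-27/64) + (-686/459)·(-27/2744) + 73/238·1 = 1/4 ✓
b·(c∘Ac): (-686/459)·27/5488 + 73/238·63/146 = 1/8 ✓
b·Ac²: (-686/459)·27/1568 + 73/238·623/1752 = 1/12 ✓
b·A²c: 73/238·119/876 = 1/24 ✓; 4 stages ⇒ order 4.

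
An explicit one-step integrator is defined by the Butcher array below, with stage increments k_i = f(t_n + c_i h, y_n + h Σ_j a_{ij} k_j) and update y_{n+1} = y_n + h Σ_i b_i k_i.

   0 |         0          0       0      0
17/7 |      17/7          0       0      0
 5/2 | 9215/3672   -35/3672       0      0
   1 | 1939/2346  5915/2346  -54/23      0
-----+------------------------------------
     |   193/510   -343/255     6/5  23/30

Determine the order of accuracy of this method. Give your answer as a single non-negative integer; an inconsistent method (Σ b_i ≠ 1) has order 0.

4

b = (193/510, -343/255, 6/5, 23/30)
c = (0, 17/7, 5/2, 1)
Ac = (0, 0, -5/216, 35/138)
Σ b_i: 193/510·1 + (-343/255)·1 + 6/5·1 + 23/30·1 = 1 ✓
b·c: (-343/255)·17/7 + 6/5·5/2 + 23/30·1 = 1/2 ✓
b·c²: (-343/255)·289/49 + 6/5·25/4 + 23/30·1 = 1/3 ✓
b·Ac: 6/5·(-5/216) + 23/30·35/138 = 1/6 ✓
b·c³: (-343/255)·4913/343 + 6/5·125/8 + 23/30·1 = 1/4 ✓
b·(c∘Ac): 6/5·(-25/432) + 23/30·35/138 = 1/8 ✓
b·Ac²: 6/5·(-85/1512) + 23/30·95/483 = 1/12 ✓
b·A²c: 23/30·5/92 = 1/24 ✓; 4 stages ⇒ order 4.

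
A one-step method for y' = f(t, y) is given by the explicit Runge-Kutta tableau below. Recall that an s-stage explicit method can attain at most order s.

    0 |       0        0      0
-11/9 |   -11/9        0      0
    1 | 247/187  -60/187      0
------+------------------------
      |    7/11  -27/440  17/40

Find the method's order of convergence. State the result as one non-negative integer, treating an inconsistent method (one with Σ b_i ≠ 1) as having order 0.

b = (7/11, -27/440, 17/40)
c = (0, -11/9, 1)
Ac = (0, 0, 20/51)
Σ b_i: 7/11·1 + (-27/440)·1 + 17/40·1 = 1 ✓
b·c: (-27/440)·(-11/9) + 17/40·1 = 1/2 ✓
b·c²: (-27/440)·121/81 + 17/40·1 = 1/3 ✓
b·Ac: 17/40·20/51 = 1/6 ✓; 3 stages ⇒ order 3.

3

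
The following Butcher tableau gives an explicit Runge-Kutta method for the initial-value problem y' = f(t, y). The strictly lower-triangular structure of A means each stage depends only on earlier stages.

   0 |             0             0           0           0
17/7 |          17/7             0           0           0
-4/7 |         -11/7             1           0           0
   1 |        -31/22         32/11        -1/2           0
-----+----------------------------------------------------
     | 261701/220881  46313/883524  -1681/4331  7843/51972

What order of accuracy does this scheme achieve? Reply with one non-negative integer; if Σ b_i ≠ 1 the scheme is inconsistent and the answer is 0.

3

b = (261701/220881, 46313/883524, -1681/4331, 7843/51972)
c = (0, 17/7, -4/7, 1)
Ac = (0, 0, 17/7, 566/77)
Σ b_i: 261701/220881·1 + 46313/883524·1 + (-1681/4331)·1 + 7843/51972·1 = 1 ✓
b·c: 46313/883524·17/7 + (-1681/4331)·(-4/7) + 7843/51972·1 = 1/2 ✓
b·c²: 46313/883524·289/49 + (-1681/4331)·16/49 + 7843/51972·1 = 1/3 ✓
b·Ac: (-1681/4331)·17/7 + 7843/51972·566/77 = 1/6 ✓
b·c³: 46313/883524·4913/343 + (-1681/4331)·(-64/343) + 7843/51972·1 = 413467/424438 ≠ 1/4 ⇒ order 3.
b·(c∘Ac): (-1681/4331)·(-68/49) + 7843/51972·566/77 = 2098301/1273314 ≠ 1/8
b·Ac²: (-1681/4331)·289/49 + 7843/51972·9160/539 = 25049/90951 ≠ 1/12
b·A²c: 7843/51972·(-17/14) = -133331/727608 ≠ 1/24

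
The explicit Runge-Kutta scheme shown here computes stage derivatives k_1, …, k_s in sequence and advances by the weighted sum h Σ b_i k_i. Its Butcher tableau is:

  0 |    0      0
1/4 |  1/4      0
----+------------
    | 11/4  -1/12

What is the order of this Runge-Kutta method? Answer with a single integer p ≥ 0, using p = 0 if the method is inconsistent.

0

b = (11/4, -1/12)
c = (0, 1/4)
Σ b_i: 11/4·1 + (-1/12)·1 = 8/3 ≠ 1 ⇒ order 0.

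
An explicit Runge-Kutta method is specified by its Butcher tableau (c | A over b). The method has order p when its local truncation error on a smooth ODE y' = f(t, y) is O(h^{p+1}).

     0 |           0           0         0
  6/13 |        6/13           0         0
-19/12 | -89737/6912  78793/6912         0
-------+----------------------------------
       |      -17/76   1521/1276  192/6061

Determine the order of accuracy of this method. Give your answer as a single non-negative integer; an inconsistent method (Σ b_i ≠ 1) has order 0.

3

b = (-17/76, 1521/1276, 192/6061)
c = (0, 6/13, -19/12)
Ac = (0, 0, 6061/1152)
Σ b_i: (-17/76)·1 + 1521/1276·1 + 192/6061·1 = 1 ✓
b·c: 1521/1276·6/13 + 192/6061·(-19/12) = 1/2 ✓
b·c²: 1521/1276·36/169 + 192/6061·361/144 = 1/3 ✓
b·Ac: 192/6061·6061/1152 = 1/6 ✓; 3 stages ⇒ order 3.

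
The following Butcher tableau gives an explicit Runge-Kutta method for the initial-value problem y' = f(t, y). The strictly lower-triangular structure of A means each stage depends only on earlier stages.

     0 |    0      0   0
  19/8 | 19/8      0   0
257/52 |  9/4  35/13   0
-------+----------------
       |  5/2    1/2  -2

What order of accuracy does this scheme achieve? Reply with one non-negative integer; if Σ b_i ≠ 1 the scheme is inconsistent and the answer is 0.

1

b = (5/2, 1/2, -2)
c = (0, 19/8, 257/52)
Ac = (0, 0, 665/104)
Σ b_i: 5/2·1 + 1/2·1 + (-2)·1 = 1 ✓
b·c: 1/2·19/8 + (-2)·257/52 = -1809/208 ≠ 1/2 ⇒ order 1.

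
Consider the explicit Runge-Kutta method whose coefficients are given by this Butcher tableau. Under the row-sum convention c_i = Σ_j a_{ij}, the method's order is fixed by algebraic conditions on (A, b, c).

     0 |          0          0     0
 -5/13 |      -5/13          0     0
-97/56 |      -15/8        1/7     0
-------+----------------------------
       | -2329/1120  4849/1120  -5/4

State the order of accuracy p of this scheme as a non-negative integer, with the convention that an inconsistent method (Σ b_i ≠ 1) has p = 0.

b = (-2329/1120, 4849/1120, -5/4)
c = (0, -5/13, -97/56)
Ac = (0, 0, -5/91)
Σ b_i: (-2329/1120)·1 + 4849/1120·1 + (-5/4)·1 = 1 ✓
b·c: 4849/1120·(-5/13) + (-5/4)·(-97/56) = 1/2 ✓
b·c²: 4849/1120·25/169 + (-5/4)·9409/3136 = -507145/163072 ≠ 1/3 ⇒ order 2.
b·Ac: (-5/4)·(-5/91) = 25/364 ≠ 1/6

2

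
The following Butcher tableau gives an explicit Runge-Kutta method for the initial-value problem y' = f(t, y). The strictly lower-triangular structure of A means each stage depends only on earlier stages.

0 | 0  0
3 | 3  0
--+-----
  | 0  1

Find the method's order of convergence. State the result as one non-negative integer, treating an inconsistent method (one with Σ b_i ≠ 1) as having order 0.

b = (0, 1)
c = (0, 3)
Σ b_i: 1·1 = 1 ✓
b·c: 1·3 = 3 ≠ 1/2 ⇒ order 1.

1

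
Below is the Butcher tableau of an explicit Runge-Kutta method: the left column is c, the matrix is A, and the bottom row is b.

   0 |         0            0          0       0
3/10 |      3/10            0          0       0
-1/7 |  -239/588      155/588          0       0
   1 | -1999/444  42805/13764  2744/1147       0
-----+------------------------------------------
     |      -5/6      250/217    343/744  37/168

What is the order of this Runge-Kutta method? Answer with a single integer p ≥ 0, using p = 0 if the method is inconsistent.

b = (-5/6, 250/217, 343/744, 37/168)
c = (0, 3/10, -1/7, 1)
Ac = (0, 0, 31/392, 175/296)
Σ b_i: (-5/6)·1 + 250/217·1 + 343/744·1 + 37/168·1 = 1 ✓
b·c: 250/217·3/10 + 343/744·(-1/7) + 37/168·1 = 1/2 ✓
b·c²: 250/217·9/100 + 343/744·1/49 + 37/168·1 = 1/3 ✓
b·Ac: 343/744·31/392 + 37/168·175/296 = 1/6 ✓
b·c³: 250/217·27/1000 + 343/744·(-1/343) + 37/168·1 = 1/4 ✓
b·(c∘Ac): 343/744·(-31/2744) + 37/168·175/296 = 1/8 ✓
b·Ac²: 343/744·93/3920 + 37/168·973/2960 = 1/12 ✓
b·A²c: 37/168·7/37 = 1/24 ✓; 4 stages ⇒ order 4.

4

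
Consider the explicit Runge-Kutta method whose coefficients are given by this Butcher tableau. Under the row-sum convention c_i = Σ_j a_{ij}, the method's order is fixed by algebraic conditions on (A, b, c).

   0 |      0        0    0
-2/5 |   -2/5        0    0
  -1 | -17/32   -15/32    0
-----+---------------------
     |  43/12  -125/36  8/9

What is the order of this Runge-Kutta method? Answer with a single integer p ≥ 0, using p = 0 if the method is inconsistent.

b = (43/12, -125/36, 8/9)
c = (0, -2/5, -1)
Ac = (0, 0, 3/16)
Σ b_i: 43/12·1 + (-125/36)·1 + 8/9·1 = 1 ✓
b·c: (-125/36)·(-2/5) + 8/9·(-1) = 1/2 ✓
b·c²: (-125/36)·4/25 + 8/9·1 = 1/3 ✓
b·Ac: 8/9·3/16 = 1/6 ✓; 3 stages ⇒ order 3.

3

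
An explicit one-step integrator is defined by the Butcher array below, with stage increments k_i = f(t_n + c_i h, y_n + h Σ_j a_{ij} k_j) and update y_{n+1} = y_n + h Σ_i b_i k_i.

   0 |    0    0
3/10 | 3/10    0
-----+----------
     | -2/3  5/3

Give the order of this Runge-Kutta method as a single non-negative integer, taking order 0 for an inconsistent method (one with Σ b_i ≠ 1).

b = (-2/3, 5/3)
c = (0, 3/10)
Σ b_i: (-2/3)·1 + 5/3·1 = 1 ✓
b·c: 5/3·3/10 = 1/2 ✓; 2 stages ⇒ order 2.

2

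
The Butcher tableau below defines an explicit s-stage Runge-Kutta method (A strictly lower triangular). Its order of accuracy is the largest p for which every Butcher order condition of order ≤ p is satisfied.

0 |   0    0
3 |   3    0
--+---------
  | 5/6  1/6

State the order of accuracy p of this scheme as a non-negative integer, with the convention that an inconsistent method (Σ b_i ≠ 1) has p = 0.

b = (5/6, 1/6)
c = (0, 3)
Σ b_i: 5/6·1 + 1/6·1 = 1 ✓
b·c: 1/6·3 = 1/2 ✓; 2 stages ⇒ order 2.

2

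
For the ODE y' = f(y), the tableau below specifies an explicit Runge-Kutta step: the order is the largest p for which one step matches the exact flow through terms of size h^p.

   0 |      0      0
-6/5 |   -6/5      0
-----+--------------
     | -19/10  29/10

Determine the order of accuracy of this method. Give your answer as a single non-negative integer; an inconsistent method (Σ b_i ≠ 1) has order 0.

1

b = (-19/10, 29/10)
c = (0, -6/5)
Σ b_i: (-19/10)·1 + 29/10·1 = 1 ✓
b·c: 29/10·(-6/5) = -87/25 ≠ 1/2 ⇒ order 1.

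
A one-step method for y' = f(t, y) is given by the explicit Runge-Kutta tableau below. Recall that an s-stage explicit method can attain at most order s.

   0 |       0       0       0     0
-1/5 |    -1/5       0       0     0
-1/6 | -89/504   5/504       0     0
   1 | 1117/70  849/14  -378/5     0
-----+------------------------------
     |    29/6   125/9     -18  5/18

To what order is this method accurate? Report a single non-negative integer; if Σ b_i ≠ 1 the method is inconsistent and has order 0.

4

b = (29/6, 125/9, -18, 5/18)
c = (0, -1/5, -1/6, 1)
Ac = (0, 0, -1/504, 33/70)
Σ b_i: 29/6·1 + 125/9·1 + (-18)·1 + 5/18·1 = 1 ✓
b·c: 125/9·(-1/5) + (-18)·(-1/6) + 5/18·1 = 1/2 ✓
b·c²: 125/9·1/25 + (-18)·1/36 + 5/18·1 = 1/3 ✓
b·Ac: (-18)·(-1/504) + 5/18·33/70 = 1/6 ✓
b·c³: 125/9·(-1/125) + (-18)·(-1/216) + 5/18·1 = 1/4 ✓
b·(c∘Ac): (-18)·1/3024 + 5/18·33/70 = 1/8 ✓
b·Ac²: (-18)·1/2520 + 5/18·57/175 = 1/12 ✓
b·A²c: 5/18·3/20 = 1/24 ✓; 4 stages ⇒ order 4.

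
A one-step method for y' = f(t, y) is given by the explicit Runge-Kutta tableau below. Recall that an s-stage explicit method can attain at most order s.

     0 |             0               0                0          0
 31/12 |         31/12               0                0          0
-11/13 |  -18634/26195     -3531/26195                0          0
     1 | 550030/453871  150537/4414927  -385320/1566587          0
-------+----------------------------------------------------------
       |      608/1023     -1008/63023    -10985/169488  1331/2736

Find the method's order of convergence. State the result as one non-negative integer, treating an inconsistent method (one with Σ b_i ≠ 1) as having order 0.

4

b = (608/1023, -1008/63023, -10985/169488, 1331/2736)
c = (0, 31/12, -11/13, 1)
Ac = (0, 0, -1177/3380, 1577/5324)
Σ b_i: 608/1023·1 + (-1008/63023)·1 + (-10985/169488)·1 + 1331/2736·1 = 1 ✓
b·c: (-1008/63023)·31/12 + (-10985/169488)·(-11/13) + 1331/2736·1 = 1/2 ✓
b·c²: (-1008/63023)·961/144 + (-10985/169488)·121/169 + 1331/2736·1 = 1/3 ✓
b·Ac: (-10985/169488)·(-1177/3380) + 1331/2736·1577/5324 = 1/6 ✓
b·c³: (-1008/63023)·29791/1728 + (-10985/169488)·(-1331/2197) + 1331/2736·1 = 1/4 ✓
b·(c∘Ac): (-10985/169488)·12947/43940 + 1331/2736·1577/5324 = 1/8 ✓
b·Ac²: (-10985/169488)·(-36487/40560) + 1331/2736·3287/63888 = 1/12 ✓
b·A²c: 1331/2736·114/1331 = 1/24 ✓; 4 stages ⇒ order 4.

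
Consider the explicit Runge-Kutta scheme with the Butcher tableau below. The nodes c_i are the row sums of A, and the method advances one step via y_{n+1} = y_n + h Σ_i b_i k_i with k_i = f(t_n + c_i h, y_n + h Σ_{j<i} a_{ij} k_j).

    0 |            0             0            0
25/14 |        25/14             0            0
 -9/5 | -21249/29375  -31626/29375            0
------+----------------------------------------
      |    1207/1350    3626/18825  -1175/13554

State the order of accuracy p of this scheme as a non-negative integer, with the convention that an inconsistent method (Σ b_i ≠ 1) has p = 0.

3

b = (1207/1350, 3626/18825, -1175/13554)
c = (0, 25/14, -9/5)
Ac = (0, 0, -2259/1175)
Σ b_i: 1207/1350·1 + 3626/18825·1 + (-1175/13554)·1 = 1 ✓
b·c: 3626/18825·25/14 + (-1175/13554)·(-9/5) = 1/2 ✓
b·c²: 3626/18825·625/196 + (-1175/13554)·81/25 = 1/3 ✓
b·Ac: (-1175/13554)·(-2259/1175) = 1/6 ✓; 3 stages ⇒ order 3.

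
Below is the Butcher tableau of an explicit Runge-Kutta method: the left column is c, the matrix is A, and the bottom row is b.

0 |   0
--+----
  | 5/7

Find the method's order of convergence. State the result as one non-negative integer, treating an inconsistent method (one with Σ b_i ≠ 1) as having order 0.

b = (5/7)
c = (0)
Σ b_i: 5/7·1 = 5/7 ≠ 1 ⇒ order 0.

0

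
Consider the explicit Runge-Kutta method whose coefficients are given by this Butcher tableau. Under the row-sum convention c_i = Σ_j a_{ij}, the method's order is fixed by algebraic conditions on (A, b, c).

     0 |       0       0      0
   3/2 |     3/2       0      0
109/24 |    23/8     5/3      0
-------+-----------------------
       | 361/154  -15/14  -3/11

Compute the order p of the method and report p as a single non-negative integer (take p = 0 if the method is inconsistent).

1

b = (361/154, -15/14, -3/11)
c = (0, 3/2, 109/24)
Ac = (0, 0, 5/2)
Σ b_i: 361/154·1 + (-15/14)·1 + (-3/11)·1 = 1 ✓
b·c: (-15/14)·3/2 + (-3/11)·109/24 = -1753/616 ≠ 1/2 ⇒ order 1.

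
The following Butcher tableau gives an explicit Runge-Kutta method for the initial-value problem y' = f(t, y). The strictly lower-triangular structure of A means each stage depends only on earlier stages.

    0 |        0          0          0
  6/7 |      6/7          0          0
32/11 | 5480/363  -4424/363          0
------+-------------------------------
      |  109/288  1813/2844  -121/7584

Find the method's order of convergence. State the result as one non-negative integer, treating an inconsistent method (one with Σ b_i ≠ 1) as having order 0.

b = (109/288, 1813/2844, -121/7584)
c = (0, 6/7, 32/11)
Ac = (0, 0, -1264/121)
Σ b_i: 109/288·1 + 1813/2844·1 + (-121/7584)·1 = 1 ✓
b·c: 1813/2844·6/7 + (-121/7584)·32/11 = 1/2 ✓
b·c²: 1813/2844·36/49 + (-121/7584)·1024/121 = 1/3 ✓
b·Ac: (-121/7584)·(-1264/121) = 1/6 ✓; 3 stages ⇒ order 3.

3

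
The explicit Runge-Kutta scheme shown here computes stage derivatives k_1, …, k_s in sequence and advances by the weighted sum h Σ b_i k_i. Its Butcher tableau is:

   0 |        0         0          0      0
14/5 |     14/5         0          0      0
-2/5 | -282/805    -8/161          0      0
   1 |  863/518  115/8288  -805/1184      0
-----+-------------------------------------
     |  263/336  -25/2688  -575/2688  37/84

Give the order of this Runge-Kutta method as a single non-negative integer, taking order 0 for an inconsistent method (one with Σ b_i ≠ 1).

b = (263/336, -25/2688, -575/2688, 37/84)
c = (0, 14/5, -2/5, 1)
Ac = (0, 0, -16/115, 23/74)
Σ b_i: 263/336·1 + (-25/2688)·1 + (-575/2688)·1 + 37/84·1 = 1 ✓
b·c: (-25/2688)·14/5 + (-575/2688)·(-2/5) + 37/84·1 = 1/2 ✓
b·c²: (-25/2688)·196/25 + (-575/2688)·4/25 + 37/84·1 = 1/3 ✓
b·Ac: (-575/2688)·(-16/115) + 37/84·23/74 = 1/6 ✓
b·c³: (-25/2688)·2744/125 + (-575/2688)·(-8/125) + 37/84·1 = 1/4 ✓
b·(c∘Ac): (-575/2688)·32/575 + 37/84·23/74 = 1/8 ✓
b·Ac²: (-575/2688)·(-224/575) = 1/12 ✓
b·A²c: 37/84·7/74 = 1/24 ✓; 4 stages ⇒ order 4.

4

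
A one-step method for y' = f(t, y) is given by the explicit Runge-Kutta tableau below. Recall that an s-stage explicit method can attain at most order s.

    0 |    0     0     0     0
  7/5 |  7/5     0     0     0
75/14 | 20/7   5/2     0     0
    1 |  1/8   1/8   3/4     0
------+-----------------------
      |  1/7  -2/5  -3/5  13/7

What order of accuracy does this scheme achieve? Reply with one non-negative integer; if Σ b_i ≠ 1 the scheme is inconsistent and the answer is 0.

1

b = (1/7, -2/5, -3/5, 13/7)
c = (0, 7/5, 75/14, 1)
Ac = (0, 0, 7/2, 587/140)
Σ b_i: 1/7·1 + (-2/5)·1 + (-3/5)·1 + 13/7·1 = 1 ✓
b·c: (-2/5)·7/5 + (-3/5)·75/14 + 13/7·1 = -671/350 ≠ 1/2 ⇒ order 1.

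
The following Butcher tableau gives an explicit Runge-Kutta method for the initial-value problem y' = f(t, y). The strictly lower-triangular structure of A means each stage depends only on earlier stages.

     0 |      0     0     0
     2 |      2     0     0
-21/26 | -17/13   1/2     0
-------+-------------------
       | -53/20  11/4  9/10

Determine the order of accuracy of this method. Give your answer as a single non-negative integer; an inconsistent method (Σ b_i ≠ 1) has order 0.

b = (-53/20, 11/4, 9/10)
c = (0, 2, -21/26)
Ac = (0, 0, 1)
Σ b_i: (-53/20)·1 + 11/4·1 + 9/10·1 = 1 ✓
b·c: 11/4·2 + 9/10·(-21/26) = 1241/260 ≠ 1/2 ⇒ order 1.

1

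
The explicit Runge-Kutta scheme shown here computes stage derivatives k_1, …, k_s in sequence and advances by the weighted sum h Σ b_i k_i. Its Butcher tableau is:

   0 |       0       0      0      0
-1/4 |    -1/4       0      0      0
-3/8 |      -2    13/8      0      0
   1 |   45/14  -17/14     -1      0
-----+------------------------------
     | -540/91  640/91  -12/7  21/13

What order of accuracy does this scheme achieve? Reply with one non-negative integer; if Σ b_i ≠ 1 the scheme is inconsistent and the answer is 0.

b = (-540/91, 640/91, -12/7, 21/13)
c = (0, -1/4, -3/8, 1)
Ac = (0, 0, -13/32, 19/28)
Σ b_i: (-540/91)·1 + 640/91·1 + (-12/7)·1 + 21/13·1 = 1 ✓
b·c: 640/91·(-1/4) + (-12/7)·(-3/8) + 21/13·1 = 1/2 ✓
b·c²: 640/91·1/16 + (-12/7)·9/64 + 21/13·1 = 2641/1456 ≠ 1/3 ⇒ order 2.
b·Ac: (-12/7)·(-13/32) + 21/13·19/28 = 1305/728 ≠ 1/6

2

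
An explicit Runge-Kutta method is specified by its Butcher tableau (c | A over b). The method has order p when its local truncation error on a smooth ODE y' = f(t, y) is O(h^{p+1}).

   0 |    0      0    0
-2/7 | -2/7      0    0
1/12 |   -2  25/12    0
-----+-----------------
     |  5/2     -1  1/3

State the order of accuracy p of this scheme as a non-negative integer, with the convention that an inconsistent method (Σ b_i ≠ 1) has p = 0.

b = (5/2, -1, 1/3)
c = (0, -2/7, 1/12)
Ac = (0, 0, -25/42)
Σ b_i: 5/2·1 + (-1)·1 + 1/3·1 = 11/6 ≠ 1 ⇒ order 0.

0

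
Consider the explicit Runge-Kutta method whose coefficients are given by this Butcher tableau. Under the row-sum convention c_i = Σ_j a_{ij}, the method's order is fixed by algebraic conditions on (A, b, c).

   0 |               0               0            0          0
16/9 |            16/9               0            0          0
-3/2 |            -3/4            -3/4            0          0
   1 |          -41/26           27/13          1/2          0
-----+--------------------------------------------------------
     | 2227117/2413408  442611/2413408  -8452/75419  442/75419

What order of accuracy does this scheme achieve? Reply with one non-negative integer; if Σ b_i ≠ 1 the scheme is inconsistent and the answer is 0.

b = (2227117/2413408, 442611/2413408, -8452/75419, 442/75419)
c = (0, 16/9, -3/2, 1)
Ac = (0, 0, -4/3, 153/52)
Σ b_i: 2227117/2413408·1 + 442611/2413408·1 + (-8452/75419)·1 + 442/75419·1 = 1 ✓
b·c: 442611/2413408·16/9 + (-8452/75419)·(-3/2) + 442/75419·1 = 1/2 ✓
b·c²: 442611/2413408·256/81 + (-8452/75419)·9/4 + 442/75419·1 = 1/3 ✓
b·Ac: (-8452/75419)·(-4/3) + 442/75419·153/52 = 1/6 ✓
b·c³: 442611/2413408·4096/729 + (-8452/75419)·(-27/8) + 442/75419·1 = 5760853/4072626 ≠ 1/4 ⇒ order 3.
b·(c∘Ac): (-8452/75419)·2 + 442/75419·153/52 = -31207/150838 ≠ 1/8
b·Ac²: (-8452/75419)·(-64/27) + 442/75419·2399/312 = 2530759/8145252 ≠ 1/12
b·A²c: 442/75419·(-2/3) = -884/226257 ≠ 1/24

3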